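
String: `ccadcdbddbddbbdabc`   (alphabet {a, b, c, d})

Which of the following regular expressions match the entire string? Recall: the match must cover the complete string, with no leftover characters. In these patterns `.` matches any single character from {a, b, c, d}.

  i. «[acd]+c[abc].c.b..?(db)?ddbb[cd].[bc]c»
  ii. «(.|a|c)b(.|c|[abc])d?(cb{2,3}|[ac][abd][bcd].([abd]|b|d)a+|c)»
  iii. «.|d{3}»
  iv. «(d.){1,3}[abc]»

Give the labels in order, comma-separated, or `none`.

i → match
ii → no match
iii → no match
iv → no match — must start with `d`

i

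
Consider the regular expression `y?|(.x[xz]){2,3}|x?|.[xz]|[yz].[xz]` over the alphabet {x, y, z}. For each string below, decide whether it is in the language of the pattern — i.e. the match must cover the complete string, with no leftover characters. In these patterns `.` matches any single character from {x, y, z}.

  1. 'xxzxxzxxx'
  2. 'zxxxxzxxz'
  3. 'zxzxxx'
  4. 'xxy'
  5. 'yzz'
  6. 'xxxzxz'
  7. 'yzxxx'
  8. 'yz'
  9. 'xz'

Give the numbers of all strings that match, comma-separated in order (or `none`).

1, 2, 3, 5, 6, 8, 9

1 → match
2 → match
3 → match
4 → no match
5 → match
6 → match
7 → no match
8 → match
9 → match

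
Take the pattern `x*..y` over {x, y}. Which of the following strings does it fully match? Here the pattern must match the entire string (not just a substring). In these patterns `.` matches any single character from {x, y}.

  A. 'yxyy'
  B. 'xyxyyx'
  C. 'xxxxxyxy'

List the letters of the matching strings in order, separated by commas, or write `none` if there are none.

A → no match
B → no match — must end with 'y'
C → match

C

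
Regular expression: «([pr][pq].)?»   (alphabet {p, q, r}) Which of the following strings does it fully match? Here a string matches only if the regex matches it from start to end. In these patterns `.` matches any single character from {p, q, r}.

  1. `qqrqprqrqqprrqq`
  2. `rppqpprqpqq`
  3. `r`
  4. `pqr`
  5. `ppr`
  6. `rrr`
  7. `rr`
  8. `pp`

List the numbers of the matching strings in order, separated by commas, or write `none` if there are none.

4, 5

1 → no match
2 → no match
3 → no match
4 → match
5 → match
6 → no match
7 → no match
8 → no match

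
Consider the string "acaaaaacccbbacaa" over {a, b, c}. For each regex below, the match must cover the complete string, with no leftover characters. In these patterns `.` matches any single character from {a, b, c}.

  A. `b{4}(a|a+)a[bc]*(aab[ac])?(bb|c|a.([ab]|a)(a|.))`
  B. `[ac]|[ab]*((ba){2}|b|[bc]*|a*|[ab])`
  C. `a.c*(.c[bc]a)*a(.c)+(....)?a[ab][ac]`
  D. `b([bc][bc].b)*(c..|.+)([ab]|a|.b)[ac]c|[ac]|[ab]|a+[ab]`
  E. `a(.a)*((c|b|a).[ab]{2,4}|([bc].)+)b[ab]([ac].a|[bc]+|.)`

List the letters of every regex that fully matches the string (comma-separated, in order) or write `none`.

E

A → no match — must start with "b"
B → no match
C → no match
D → no match
E → match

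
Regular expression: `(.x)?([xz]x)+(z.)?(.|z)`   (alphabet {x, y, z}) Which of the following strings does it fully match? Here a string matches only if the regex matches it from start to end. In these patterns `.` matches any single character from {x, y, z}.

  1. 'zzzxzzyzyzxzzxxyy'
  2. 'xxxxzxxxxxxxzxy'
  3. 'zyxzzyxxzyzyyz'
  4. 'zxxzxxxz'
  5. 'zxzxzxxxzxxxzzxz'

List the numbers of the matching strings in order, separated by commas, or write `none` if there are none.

2

1 → no match
2 → match
3 → no match
4 → no match
5 → no match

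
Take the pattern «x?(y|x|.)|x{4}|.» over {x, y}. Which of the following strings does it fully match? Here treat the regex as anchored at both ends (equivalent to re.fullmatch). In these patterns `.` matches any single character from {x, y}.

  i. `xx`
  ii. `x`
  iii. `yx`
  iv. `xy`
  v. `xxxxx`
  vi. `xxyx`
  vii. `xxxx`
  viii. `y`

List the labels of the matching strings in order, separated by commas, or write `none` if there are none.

i, ii, iv, vii, viii

i. `xx` → match
ii. `x` → match
iii. `yx` → no match
iv. `xy` → match
v. `xxxxx` → no match
vi. `xxyx` → no match
vii. `xxxx` → match
viii. `y` → match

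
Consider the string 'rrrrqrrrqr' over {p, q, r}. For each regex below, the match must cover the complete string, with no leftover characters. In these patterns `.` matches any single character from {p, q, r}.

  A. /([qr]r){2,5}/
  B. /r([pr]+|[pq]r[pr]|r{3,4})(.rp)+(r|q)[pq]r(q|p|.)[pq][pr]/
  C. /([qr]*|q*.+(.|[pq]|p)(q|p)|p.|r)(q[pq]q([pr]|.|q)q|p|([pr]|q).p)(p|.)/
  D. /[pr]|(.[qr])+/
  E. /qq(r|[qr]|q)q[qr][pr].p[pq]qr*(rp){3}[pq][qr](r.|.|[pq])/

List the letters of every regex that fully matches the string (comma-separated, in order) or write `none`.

A, D

A → match
B → no match
C → no match
D → match
E → no match — must start with 'qq'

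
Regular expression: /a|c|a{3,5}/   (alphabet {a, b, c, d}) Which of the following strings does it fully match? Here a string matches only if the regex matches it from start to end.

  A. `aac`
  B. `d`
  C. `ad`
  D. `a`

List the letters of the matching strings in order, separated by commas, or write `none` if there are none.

D

A → no match
B → no match
C → no match
D → match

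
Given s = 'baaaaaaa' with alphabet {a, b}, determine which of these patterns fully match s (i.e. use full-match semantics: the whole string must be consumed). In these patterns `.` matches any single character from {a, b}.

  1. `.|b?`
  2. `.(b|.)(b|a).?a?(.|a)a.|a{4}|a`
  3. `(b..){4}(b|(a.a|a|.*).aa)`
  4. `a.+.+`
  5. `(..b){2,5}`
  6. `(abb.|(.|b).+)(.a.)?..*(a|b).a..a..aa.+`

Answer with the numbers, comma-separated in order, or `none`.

1 → no match
2 → match
3 → no match
4 → no match — must start with 'a'
5 → no match — must end with 'b'
6 → no match

2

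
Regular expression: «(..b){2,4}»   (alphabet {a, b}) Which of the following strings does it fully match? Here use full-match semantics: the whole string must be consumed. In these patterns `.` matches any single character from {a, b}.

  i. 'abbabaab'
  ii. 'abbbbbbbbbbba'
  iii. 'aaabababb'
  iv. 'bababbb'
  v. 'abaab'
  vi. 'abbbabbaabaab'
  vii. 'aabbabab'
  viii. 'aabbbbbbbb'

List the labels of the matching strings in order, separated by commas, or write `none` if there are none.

i. 'abbabaab' → no match
ii → no match — must end with 'b'
iii. 'aaabababb' → no match
iv. 'bababbb' → no match
v. 'abaab' → no match
vi → no match
vii. 'aabbabab' → no match
viii. 'aabbbbbbbb' → no match

none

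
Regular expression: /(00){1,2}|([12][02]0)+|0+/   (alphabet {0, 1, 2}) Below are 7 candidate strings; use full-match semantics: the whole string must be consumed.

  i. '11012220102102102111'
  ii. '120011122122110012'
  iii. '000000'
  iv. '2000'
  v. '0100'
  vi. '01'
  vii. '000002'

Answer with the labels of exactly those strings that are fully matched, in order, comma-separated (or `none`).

i → no match
ii → no match
iii. '000000' → match
iv. '2000' → no match
v. '0100' → no match
vi. '01' → no match
vii. '000002' → no match

iii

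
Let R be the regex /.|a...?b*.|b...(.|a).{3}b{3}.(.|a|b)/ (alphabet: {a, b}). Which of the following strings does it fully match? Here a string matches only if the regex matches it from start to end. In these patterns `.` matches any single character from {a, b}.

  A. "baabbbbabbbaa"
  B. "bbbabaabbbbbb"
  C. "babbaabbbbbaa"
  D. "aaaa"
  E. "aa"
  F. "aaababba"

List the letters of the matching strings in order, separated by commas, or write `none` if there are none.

A, B, C, D

A → match
B → match
C → match
D → match
E → no match
F → no match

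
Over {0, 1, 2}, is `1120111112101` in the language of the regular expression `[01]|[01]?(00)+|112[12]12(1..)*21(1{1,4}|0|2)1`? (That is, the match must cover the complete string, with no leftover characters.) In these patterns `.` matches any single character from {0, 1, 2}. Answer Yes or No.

No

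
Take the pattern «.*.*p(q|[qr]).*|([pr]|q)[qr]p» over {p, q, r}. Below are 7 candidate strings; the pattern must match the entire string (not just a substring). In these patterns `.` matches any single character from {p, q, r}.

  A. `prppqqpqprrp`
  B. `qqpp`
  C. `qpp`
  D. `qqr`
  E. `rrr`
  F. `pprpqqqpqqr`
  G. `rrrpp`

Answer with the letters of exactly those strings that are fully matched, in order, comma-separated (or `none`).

A → match
B → no match
C → no match
D → no match
E → no match
F → match
G → no match

A, F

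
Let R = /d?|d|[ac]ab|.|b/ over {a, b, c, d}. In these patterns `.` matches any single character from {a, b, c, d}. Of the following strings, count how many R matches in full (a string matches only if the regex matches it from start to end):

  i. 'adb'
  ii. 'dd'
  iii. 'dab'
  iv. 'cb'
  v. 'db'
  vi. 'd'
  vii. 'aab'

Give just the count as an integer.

2

i → no match
ii → no match
iii → no match
iv → no match
v → no match
vi → match
vii → match
Total matched: 2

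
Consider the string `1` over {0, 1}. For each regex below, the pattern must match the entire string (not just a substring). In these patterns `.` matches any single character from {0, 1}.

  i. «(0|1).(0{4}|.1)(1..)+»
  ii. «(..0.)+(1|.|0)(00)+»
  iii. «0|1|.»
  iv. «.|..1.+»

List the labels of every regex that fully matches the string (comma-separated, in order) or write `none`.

iii, iv

i → no match
ii → no match — must end with `00`
iii → match
iv → match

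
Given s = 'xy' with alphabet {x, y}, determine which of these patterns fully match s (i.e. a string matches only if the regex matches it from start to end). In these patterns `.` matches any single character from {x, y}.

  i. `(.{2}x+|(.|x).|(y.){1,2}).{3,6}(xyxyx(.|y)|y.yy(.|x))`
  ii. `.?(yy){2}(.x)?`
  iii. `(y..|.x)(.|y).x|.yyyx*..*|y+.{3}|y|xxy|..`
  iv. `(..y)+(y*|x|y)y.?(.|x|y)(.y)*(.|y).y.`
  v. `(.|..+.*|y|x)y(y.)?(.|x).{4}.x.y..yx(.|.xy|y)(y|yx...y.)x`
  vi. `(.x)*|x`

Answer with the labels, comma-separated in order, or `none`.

i → no match
ii → no match
iii → match
iv → no match
v → no match — must end with 'x'
vi → no match

iii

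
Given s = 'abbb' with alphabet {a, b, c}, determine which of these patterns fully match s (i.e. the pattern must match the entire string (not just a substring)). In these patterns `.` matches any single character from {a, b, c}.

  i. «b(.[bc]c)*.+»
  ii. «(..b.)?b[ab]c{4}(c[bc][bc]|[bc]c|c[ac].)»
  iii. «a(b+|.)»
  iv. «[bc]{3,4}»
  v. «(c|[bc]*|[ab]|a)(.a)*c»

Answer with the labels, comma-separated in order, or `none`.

i → no match — must start with 'b'
ii → no match
iii → match
iv → no match
v → no match — must end with 'c'

iii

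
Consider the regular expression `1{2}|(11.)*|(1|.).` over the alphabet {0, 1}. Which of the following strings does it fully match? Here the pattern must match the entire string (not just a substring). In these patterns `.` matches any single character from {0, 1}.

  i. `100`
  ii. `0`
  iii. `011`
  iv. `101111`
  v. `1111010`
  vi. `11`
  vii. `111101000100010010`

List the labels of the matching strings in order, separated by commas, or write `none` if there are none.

vi

i → no match
ii → no match
iii → no match
iv → no match
v → no match
vi → match
vii → no match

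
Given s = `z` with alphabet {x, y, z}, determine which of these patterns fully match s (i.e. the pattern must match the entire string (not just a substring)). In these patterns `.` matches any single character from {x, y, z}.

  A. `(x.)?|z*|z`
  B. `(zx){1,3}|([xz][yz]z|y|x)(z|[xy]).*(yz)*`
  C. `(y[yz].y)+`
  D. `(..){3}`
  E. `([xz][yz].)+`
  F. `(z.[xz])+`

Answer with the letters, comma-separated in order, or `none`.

A → match
B → no match
C → no match — must start with `y`
D → no match
E → no match
F → no match

A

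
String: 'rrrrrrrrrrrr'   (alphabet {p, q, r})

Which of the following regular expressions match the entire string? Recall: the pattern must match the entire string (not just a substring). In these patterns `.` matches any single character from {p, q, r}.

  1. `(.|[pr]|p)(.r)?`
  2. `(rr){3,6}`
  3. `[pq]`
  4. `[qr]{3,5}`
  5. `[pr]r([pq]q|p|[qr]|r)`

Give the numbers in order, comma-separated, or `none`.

1 → no match
2 → match
3 → no match
4 → no match
5 → no match

2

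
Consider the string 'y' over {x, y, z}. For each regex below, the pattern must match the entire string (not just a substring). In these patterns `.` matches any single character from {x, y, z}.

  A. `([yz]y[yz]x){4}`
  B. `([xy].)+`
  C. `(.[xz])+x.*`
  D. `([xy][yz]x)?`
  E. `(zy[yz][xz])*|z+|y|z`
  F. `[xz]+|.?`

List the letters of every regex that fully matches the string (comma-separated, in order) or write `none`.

E, F

A → no match — must end with 'x'
B → no match
C → no match
D → no match
E → match
F → match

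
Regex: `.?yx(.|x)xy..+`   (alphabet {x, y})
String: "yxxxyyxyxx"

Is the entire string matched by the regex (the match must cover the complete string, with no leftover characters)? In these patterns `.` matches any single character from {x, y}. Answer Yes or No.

Yes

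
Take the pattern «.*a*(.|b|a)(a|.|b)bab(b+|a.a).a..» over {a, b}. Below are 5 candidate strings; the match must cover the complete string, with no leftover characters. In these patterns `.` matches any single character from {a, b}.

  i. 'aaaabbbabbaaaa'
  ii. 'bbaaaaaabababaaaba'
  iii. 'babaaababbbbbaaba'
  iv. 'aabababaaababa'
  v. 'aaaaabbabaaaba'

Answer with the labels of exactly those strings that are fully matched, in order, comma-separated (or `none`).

i, ii, iii, iv

i → match
ii → match
iii → match
iv → match
v → no match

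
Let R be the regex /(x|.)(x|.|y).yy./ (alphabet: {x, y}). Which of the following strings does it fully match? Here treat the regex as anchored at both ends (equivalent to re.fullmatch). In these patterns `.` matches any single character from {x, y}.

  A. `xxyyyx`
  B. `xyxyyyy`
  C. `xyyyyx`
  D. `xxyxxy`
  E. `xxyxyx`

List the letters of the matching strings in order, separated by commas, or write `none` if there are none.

A, C

A. `xxyyyx` → match
B. `xyxyyyy` → no match
C. `xyyyyx` → match
D. `xxyxxy` → no match
E. `xxyxyx` → no match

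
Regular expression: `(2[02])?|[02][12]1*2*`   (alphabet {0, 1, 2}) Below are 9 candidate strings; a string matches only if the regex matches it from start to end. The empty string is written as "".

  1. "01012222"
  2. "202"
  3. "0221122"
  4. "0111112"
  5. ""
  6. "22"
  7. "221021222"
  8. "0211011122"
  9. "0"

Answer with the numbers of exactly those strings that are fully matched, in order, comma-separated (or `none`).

1 → no match
2 → no match
3 → no match
4 → match
5 → match
6 → match
7 → no match
8 → no match
9 → no match

4, 5, 6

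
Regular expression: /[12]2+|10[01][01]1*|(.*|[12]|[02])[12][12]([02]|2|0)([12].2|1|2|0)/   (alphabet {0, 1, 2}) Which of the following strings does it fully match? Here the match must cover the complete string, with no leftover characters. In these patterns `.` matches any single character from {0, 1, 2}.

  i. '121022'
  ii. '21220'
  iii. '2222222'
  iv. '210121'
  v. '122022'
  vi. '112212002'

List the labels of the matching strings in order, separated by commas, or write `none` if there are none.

ii, iii

i → no match
ii → match
iii → match
iv → no match
v → no match
vi → no match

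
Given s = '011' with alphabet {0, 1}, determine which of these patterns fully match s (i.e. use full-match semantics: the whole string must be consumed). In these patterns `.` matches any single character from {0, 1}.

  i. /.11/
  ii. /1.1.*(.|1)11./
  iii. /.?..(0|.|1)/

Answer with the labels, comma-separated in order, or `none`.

i, iii

i → match
ii → no match — must start with '1'
iii → match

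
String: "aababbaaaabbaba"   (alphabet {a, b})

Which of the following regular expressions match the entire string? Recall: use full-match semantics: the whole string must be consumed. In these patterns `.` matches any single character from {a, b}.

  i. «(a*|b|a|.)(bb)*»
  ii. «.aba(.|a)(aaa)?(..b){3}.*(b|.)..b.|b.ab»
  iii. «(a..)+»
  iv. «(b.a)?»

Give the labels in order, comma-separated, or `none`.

iii

i → no match
ii → no match
iii → match
iv → no match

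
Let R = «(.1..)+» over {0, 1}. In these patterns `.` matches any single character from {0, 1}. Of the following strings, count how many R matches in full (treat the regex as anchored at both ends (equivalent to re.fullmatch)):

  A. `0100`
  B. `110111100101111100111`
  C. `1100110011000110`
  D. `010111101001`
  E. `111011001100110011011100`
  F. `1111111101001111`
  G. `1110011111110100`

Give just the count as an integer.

A → match
B → no match
C → match
D → no match
E → match
F → match
G → match
Total matched: 5

5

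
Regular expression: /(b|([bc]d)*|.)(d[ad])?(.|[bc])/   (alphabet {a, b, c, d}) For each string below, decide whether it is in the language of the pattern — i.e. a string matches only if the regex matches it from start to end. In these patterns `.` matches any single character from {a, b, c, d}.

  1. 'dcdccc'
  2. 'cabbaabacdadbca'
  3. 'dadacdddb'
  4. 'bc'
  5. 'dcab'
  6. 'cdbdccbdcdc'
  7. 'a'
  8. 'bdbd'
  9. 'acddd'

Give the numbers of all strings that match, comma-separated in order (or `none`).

4, 7

1 → no match
2 → no match
3 → no match
4 → match
5 → no match
6 → no match
7 → match
8 → no match
9 → no match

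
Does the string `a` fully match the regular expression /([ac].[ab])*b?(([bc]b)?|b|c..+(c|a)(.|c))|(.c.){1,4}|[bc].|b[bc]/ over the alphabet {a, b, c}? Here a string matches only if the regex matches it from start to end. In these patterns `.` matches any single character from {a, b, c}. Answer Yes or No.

No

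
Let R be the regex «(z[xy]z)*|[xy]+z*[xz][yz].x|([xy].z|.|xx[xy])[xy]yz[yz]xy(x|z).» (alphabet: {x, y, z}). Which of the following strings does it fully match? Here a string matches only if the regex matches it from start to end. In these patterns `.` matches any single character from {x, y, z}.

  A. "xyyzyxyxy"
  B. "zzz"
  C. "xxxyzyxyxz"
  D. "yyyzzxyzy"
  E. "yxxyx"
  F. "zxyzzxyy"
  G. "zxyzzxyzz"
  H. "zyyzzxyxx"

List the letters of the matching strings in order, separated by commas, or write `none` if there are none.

A → match
B → no match
C → no match
D → match
E → no match
F → no match
G → match
H → match

A, D, G, H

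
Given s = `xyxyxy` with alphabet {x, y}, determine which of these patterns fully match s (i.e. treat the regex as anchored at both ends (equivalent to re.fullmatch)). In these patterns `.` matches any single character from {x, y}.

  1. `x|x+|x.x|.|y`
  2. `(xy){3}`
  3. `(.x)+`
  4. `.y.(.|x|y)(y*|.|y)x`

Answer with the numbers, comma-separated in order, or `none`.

2

1 → no match
2 → match
3 → no match — must end with `x`
4 → no match — must end with `x`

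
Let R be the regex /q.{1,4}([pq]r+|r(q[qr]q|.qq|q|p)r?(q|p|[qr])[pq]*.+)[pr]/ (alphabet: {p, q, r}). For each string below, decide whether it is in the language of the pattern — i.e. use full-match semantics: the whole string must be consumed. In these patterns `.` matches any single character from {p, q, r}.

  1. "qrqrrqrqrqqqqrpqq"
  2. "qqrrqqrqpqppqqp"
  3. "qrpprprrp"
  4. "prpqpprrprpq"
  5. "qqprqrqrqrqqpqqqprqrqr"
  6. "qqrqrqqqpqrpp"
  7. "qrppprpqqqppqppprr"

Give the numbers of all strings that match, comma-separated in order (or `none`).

1 → no match
2 → match
3 → match
4 → no match — must start with "q"
5 → match
6 → match
7 → match

2, 3, 5, 6, 7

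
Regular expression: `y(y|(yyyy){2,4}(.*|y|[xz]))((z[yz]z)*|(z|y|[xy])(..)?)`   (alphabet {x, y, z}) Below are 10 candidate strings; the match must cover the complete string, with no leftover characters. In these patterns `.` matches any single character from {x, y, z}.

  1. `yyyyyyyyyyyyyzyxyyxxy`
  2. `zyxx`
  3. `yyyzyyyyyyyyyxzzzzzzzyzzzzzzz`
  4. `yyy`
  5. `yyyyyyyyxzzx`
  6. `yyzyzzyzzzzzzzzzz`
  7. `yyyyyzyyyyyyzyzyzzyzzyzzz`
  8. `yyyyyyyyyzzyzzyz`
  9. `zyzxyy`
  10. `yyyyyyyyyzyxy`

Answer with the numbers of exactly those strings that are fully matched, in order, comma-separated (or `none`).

1, 4, 6, 8, 10

1 → match
2 → no match — must start with `y`
3 → no match
4 → match
5 → no match
6 → match
7 → no match
8 → match
9 → no match — must start with `y`
10 → match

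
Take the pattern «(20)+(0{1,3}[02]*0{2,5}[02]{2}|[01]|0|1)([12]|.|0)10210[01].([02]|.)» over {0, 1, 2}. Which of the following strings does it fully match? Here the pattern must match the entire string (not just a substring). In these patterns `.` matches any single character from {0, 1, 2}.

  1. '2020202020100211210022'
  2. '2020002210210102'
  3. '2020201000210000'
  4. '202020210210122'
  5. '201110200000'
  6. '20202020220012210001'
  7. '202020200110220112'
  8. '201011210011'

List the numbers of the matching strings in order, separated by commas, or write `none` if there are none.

1 → no match
2 → no match
3 → no match
4 → no match
5 → no match
6 → no match
7 → no match
8 → no match

none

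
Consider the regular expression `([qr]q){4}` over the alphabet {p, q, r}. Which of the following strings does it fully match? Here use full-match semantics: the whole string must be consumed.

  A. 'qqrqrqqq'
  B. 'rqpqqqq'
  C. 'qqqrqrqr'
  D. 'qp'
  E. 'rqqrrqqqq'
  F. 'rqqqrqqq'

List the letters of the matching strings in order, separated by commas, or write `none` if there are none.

A, F

A. 'qqrqrqqq' → match
B. 'rqpqqqq' → no match
C. 'qqqrqrqr' → no match — must end with 'q'
D. 'qp' → no match — must end with 'q'
E. 'rqqrrqqqq' → no match
F. 'rqqqrqqq' → match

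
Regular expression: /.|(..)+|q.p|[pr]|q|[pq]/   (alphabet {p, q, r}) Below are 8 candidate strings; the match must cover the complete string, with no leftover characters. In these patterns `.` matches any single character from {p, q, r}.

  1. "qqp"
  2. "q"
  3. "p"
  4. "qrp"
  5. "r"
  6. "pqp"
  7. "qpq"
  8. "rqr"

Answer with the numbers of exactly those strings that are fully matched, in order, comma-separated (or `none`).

1, 2, 3, 4, 5

1. "qqp" → match
2. "q" → match
3. "p" → match
4. "qrp" → match
5. "r" → match
6. "pqp" → no match
7. "qpq" → no match
8. "rqr" → no match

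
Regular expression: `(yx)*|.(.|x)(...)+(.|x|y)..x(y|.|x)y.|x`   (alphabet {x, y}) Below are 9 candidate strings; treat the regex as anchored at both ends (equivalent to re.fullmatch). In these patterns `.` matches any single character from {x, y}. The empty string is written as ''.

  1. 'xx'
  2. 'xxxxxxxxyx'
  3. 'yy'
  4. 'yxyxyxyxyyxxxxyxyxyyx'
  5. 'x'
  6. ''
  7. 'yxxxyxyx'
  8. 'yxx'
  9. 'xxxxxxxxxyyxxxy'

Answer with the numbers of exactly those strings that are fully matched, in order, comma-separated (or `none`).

4, 5, 6

1 → no match
2 → no match
3 → no match
4 → match
5 → match
6 → match
7 → no match
8 → no match
9 → no match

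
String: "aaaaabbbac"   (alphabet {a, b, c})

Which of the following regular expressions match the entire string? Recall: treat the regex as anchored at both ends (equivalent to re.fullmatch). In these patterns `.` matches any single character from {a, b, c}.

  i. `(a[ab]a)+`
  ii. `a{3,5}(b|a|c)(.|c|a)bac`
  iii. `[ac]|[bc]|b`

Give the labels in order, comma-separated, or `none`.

ii

i → no match — must end with "a"
ii → match
iii → no match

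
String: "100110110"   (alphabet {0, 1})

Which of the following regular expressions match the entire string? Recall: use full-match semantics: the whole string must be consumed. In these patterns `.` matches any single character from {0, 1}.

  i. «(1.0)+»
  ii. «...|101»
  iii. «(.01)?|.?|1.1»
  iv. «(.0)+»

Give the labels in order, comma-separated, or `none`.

i

i → match
ii → no match
iii → no match
iv → no match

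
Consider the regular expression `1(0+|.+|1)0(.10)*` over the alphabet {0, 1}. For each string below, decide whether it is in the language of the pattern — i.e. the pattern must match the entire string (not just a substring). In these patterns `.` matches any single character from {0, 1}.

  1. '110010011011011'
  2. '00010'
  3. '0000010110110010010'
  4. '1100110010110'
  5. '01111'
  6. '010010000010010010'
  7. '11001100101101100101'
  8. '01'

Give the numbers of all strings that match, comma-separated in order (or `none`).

1 → no match
2 → no match — must start with '1'
3 → no match — must start with '1'
4 → match
5 → no match — must start with '1'
6 → no match — must start with '1'
7 → no match
8 → no match — must start with '1'

4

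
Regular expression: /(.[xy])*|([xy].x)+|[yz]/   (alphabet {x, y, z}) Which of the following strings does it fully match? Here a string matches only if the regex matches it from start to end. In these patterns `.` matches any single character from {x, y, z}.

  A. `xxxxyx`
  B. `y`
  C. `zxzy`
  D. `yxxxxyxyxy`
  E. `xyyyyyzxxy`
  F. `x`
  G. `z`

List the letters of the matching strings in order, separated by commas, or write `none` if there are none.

A, B, C, D, E, G

A → match
B → match
C → match
D → match
E → match
F → no match
G → match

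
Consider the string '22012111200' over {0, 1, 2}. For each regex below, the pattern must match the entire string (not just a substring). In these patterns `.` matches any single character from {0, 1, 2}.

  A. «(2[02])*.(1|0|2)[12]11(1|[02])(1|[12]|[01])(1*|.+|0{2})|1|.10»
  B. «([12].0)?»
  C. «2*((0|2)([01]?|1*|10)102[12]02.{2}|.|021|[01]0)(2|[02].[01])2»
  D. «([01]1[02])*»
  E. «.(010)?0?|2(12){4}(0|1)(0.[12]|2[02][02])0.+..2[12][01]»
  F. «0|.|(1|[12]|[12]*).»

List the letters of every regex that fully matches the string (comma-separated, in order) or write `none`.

A → match
B → no match
C → no match — must end with '2'
D → no match
E → no match
F → no match

A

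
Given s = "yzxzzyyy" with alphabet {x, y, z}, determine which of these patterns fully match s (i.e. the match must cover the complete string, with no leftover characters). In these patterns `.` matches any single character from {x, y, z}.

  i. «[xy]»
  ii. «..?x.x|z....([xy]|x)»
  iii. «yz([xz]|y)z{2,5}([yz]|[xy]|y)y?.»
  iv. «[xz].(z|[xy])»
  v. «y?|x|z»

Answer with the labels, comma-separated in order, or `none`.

iii

i → no match
ii → no match
iii → match
iv → no match
v → no match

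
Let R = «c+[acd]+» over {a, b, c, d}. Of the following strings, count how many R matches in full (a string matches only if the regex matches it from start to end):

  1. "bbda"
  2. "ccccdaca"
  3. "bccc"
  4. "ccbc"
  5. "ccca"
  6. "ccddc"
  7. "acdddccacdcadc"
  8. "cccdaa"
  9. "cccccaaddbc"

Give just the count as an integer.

1 → no match — must start with "c"
2 → match
3 → no match — must start with "c"
4 → no match
5 → match
6 → match
7 → no match — must start with "c"
8 → match
9 → no match
Total matched: 4

4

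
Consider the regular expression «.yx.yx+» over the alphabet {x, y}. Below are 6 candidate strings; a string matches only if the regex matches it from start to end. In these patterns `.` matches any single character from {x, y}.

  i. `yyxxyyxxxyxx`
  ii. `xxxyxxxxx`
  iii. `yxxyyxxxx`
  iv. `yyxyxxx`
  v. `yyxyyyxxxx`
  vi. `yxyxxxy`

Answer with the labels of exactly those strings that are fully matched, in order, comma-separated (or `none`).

i → no match
ii → no match
iii → no match
iv → no match
v → no match
vi → no match — must end with `x`

none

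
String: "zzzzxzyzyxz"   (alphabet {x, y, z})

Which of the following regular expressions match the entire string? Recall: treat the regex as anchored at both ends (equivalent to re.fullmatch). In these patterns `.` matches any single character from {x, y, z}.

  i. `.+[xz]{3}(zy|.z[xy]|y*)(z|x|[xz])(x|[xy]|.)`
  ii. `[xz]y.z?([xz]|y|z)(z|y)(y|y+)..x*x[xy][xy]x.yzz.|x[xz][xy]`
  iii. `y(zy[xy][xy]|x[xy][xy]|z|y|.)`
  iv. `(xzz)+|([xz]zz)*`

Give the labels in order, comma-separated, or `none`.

i

i → match
ii → no match
iii → no match — must start with "y"
iv → no match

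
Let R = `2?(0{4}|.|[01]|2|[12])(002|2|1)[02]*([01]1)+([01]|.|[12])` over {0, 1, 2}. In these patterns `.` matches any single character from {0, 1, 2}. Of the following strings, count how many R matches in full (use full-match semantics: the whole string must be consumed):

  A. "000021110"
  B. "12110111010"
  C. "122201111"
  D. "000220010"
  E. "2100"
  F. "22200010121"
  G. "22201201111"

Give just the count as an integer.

A → no match
B → match
C → match
D → match
E → no match
F → no match
G → no match
Total matched: 3

3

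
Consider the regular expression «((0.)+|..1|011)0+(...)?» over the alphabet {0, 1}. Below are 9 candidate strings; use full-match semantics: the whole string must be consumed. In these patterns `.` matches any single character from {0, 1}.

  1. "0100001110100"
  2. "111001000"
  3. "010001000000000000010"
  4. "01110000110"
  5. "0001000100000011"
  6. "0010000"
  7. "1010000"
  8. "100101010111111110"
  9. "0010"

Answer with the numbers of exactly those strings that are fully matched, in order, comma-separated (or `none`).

3, 5, 6, 7, 9

1 → no match
2 → no match
3 → match
4 → no match
5 → match
6 → match
7 → match
8 → no match
9 → match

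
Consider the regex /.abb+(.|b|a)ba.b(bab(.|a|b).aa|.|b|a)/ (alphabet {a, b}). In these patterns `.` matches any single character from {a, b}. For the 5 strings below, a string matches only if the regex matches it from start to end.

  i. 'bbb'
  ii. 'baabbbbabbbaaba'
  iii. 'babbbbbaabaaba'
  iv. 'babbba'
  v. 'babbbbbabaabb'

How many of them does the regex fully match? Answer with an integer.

i → no match
ii → no match
iii → no match
iv → no match
v → match
Total matched: 1

1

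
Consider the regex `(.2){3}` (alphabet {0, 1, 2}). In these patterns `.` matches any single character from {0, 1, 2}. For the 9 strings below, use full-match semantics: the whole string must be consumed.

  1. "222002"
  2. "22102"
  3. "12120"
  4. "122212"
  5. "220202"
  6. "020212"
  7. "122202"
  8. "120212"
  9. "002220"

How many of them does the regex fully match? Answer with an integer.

5

1 → no match
2 → no match
3 → no match — must end with "2"
4 → match
5 → match
6 → match
7 → match
8 → match
9 → no match — must end with "2"
Total matched: 5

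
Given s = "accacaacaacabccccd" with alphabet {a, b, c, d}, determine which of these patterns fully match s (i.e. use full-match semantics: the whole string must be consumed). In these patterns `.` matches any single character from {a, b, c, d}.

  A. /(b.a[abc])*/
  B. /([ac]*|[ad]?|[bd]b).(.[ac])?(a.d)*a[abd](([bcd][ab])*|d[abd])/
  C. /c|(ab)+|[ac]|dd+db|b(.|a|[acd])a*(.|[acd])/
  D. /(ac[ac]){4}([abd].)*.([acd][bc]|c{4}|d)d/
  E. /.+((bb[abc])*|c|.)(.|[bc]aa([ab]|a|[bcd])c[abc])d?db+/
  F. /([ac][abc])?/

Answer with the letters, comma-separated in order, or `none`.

D

A → no match
B → no match
C → no match
D → match
E → no match — must end with "b"
F → no match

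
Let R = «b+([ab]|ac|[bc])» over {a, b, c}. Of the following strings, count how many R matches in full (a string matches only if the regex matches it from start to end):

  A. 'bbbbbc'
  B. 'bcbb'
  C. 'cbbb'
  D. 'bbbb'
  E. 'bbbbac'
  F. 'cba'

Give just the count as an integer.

A → match
B → no match
C → no match — must start with 'b'
D → match
E → match
F → no match — must start with 'b'
Total matched: 3

3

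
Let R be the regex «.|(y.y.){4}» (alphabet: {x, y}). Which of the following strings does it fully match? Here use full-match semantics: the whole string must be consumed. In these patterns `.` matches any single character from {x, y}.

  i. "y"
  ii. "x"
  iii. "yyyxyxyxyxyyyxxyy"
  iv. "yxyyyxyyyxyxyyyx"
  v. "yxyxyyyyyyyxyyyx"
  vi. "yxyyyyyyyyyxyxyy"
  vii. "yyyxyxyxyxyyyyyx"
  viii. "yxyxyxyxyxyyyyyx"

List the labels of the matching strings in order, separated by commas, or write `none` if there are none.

i, ii, iv, v, vi, vii, viii

i. "y" → match
ii. "x" → match
iii → no match
iv → match
v → match
vi → match
vii → match
viii → match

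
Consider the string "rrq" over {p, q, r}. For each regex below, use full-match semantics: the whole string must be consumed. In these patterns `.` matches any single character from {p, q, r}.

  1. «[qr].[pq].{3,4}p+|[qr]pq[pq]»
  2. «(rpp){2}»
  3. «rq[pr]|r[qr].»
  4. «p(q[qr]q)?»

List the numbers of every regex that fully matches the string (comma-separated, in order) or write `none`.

1 → no match
2 → no match — must start with "rpp"
3 → match
4 → no match — must start with "p"

3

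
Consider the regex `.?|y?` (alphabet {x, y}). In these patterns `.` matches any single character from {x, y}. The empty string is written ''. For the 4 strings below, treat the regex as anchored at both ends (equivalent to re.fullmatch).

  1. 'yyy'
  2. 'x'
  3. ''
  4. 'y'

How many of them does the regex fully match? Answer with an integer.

1 → no match
2 → match
3 → match
4 → match
Total matched: 3

3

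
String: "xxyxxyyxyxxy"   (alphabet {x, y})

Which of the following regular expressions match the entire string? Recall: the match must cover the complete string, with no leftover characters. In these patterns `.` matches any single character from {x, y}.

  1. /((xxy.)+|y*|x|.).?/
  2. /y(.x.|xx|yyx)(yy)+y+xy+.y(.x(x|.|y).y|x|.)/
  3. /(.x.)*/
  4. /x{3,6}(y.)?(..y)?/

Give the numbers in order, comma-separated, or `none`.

1 → no match
2 → no match — must start with "y"
3 → match
4 → no match

3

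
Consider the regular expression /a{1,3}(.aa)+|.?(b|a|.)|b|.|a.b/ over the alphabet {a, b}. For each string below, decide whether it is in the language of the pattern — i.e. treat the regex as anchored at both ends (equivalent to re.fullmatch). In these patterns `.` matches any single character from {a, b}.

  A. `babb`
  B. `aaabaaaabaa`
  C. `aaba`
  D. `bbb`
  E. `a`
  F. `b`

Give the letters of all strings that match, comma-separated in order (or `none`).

E, F

A. `babb` → no match
B. `aaabaaaabaa` → no match
C. `aaba` → no match
D. `bbb` → no match
E. `a` → match
F. `b` → match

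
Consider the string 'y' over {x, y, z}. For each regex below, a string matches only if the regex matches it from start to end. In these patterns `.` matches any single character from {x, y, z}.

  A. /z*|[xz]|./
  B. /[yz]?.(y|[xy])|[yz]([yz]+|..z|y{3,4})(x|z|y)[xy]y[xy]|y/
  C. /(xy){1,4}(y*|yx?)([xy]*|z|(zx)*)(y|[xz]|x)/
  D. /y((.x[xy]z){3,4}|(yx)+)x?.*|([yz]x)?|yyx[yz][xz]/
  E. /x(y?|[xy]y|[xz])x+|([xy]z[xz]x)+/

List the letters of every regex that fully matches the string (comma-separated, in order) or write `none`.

A → match
B → match
C → no match — must start with 'xy'
D → no match
E → no match — must end with 'x'

A, B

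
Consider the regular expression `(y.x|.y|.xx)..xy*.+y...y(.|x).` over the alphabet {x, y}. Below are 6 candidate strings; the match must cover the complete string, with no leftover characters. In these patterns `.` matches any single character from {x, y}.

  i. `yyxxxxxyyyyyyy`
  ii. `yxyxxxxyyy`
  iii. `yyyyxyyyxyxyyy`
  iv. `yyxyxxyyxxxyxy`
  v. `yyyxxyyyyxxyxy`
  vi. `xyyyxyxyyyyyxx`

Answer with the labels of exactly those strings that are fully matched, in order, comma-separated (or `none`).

i, iii, iv, v, vi

i → match
ii → no match
iii → match
iv → match
v → match
vi → match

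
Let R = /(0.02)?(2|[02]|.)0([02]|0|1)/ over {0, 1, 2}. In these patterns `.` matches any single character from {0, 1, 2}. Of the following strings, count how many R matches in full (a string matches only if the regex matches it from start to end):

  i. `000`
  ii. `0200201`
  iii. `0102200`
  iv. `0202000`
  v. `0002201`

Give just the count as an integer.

i → match
ii → no match
iii → match
iv → match
v → match
Total matched: 4

4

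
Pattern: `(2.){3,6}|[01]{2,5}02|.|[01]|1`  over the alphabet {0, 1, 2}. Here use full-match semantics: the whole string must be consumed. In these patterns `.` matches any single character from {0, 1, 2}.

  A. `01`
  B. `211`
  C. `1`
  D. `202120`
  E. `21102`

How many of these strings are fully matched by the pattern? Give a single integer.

2

A → no match
B → no match
C → match
D → match
E → no match
Total matched: 2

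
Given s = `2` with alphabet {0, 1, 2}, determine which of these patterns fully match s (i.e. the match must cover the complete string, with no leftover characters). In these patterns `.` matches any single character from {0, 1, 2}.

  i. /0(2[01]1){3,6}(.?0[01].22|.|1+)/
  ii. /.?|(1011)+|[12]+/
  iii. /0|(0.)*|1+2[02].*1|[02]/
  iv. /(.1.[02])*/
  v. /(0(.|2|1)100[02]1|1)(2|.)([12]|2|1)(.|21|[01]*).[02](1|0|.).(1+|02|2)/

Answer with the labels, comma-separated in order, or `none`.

ii, iii

i → no match — must start with `02`
ii → match
iii → match
iv → no match
v → no match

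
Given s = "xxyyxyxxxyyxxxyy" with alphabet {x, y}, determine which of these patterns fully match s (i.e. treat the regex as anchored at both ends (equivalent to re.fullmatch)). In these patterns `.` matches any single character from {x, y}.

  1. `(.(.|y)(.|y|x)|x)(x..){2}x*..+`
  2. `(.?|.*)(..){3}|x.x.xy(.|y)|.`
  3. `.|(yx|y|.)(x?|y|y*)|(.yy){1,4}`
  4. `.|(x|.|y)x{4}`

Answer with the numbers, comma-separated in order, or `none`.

1, 2

1 → match
2 → match
3 → no match
4 → no match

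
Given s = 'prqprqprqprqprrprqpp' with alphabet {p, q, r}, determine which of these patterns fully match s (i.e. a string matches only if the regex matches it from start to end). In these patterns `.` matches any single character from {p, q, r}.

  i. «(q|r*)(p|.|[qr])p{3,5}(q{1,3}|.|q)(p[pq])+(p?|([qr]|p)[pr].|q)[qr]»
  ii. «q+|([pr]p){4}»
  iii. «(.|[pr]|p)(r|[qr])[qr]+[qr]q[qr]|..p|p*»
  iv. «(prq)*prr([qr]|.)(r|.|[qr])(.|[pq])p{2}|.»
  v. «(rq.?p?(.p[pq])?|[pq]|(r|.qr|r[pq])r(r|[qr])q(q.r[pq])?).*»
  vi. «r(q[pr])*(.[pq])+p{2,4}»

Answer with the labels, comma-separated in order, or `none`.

iv, v

i → no match
ii → no match
iii → no match
iv → match
v → match
vi → no match — must start with 'r'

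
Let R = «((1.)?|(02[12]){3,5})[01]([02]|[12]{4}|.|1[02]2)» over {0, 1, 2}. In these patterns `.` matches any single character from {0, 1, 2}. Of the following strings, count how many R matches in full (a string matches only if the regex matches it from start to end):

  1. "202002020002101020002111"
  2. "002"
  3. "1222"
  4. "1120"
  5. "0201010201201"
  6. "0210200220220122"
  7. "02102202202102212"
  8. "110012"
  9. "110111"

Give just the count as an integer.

1

1 → no match
2 → no match
3 → no match
4 → no match
5 → no match
6 → no match
7 → match
8 → no match
9 → no match
Total matched: 1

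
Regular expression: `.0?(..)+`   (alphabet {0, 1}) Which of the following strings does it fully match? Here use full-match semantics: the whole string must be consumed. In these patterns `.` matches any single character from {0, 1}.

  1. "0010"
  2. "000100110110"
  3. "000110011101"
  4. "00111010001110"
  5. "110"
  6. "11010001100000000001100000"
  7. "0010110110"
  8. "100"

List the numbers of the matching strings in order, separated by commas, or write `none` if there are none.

1, 2, 3, 4, 5, 7, 8

1 → match
2 → match
3 → match
4 → match
5 → match
6 → no match
7 → match
8 → match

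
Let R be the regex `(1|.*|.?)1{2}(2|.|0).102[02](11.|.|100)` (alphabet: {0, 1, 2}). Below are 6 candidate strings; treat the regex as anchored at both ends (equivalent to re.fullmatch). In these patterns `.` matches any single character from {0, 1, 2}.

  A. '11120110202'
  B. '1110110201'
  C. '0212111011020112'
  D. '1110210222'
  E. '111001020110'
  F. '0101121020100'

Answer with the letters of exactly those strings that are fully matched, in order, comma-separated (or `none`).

B, C, D, E

A → no match
B → match
C → match
D → match
E → match
F → no match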